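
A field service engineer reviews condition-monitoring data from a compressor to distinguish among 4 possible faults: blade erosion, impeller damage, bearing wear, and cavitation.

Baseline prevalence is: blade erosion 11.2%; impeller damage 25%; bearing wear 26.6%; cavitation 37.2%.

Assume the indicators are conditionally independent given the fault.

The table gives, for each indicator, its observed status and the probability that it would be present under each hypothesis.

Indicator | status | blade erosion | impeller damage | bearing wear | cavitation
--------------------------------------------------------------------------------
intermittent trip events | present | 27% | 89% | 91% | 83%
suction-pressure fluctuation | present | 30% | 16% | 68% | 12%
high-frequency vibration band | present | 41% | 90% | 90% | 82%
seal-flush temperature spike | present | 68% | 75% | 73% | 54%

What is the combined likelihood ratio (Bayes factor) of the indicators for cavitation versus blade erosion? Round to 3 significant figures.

1.95

The Bayes factor is the ratio of the joint likelihoods of the indicator pattern under the two hypotheses.
  cavitation: 0.83 × 0.12 × 0.82 × 0.54 = 0.044103
  blade erosion: 0.27 × 0.30 × 0.41 × 0.68 = 0.022583
Bayes factor = 0.044103 / 0.022583 ≈ 1.95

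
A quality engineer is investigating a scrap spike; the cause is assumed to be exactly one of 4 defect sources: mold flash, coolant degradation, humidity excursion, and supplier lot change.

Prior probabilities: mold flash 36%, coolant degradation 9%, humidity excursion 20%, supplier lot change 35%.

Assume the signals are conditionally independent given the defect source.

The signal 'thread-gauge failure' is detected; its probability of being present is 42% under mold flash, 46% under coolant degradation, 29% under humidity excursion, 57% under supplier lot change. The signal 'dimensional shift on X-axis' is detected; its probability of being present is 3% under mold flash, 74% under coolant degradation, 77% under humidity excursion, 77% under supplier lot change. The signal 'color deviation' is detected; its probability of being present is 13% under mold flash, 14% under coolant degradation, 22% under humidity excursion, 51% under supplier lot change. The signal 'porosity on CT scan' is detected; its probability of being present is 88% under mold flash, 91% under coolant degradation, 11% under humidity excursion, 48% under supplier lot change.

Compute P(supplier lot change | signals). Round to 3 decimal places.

0.872

By Bayes' rule with conditional independence, the unnormalized weight for each hypothesis is prior × ∏ likelihoods:
  mold flash: 0.36 × 0.42 × 0.03 × 0.13 × 0.88 = 0.00051892
  coolant degradation: 0.09 × 0.46 × 0.74 × 0.14 × 0.91 = 0.003903
  humidity excursion: 0.20 × 0.29 × 0.77 × 0.22 × 0.11 = 0.0010808
  supplier lot change: 0.35 × 0.57 × 0.77 × 0.51 × 0.48 = 0.037605
Marginal likelihood of the evidence = 0.043108.
P(supplier lot change | evidence) = 0.037605 / 0.043108 ≈ 0.872.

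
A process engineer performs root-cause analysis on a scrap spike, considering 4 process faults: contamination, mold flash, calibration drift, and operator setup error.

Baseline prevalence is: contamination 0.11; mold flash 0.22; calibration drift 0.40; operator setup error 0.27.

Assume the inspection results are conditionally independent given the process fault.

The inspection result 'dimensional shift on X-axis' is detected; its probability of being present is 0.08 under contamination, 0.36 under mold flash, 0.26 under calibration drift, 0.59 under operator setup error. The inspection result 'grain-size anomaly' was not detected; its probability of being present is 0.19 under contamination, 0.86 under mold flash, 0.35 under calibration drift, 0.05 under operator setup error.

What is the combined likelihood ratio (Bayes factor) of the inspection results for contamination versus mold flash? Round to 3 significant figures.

1.29

Take the product of per-inspection result likelihoods under each hypothesis (using 1 − P(present | H) for each absent inspection result), then divide.
  contamination: 0.08 × (1 − 0.19) = 0.0648
  mold flash: 0.36 × (1 − 0.86) = 0.0504
Bayes factor = 0.0648 / 0.0504 ≈ 1.29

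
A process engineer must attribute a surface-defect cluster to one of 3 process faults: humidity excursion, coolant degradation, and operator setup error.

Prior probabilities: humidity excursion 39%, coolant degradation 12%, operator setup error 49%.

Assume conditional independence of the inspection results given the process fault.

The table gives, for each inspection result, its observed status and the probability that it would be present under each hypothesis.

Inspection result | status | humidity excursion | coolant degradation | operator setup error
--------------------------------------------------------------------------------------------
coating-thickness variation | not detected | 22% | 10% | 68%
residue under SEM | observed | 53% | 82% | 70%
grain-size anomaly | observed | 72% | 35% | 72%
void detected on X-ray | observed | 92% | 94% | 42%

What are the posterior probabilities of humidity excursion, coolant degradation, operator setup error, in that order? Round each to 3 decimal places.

By Bayes' rule with conditional independence, the unnormalized weight for each hypothesis is prior × ∏ likelihoods (using 1 − P(present | H) for each absent inspection result):
  humidity excursion: 0.39 × (1 − 0.22) × 0.53 × 0.72 × 0.92 = 0.1068
  coolant degradation: 0.12 × (1 − 0.10) × 0.82 × 0.35 × 0.94 = 0.029136
  operator setup error: 0.49 × (1 − 0.68) × 0.70 × 0.72 × 0.42 = 0.033191
The unnormalized weights sum to 0.16912.
P(humidity excursion | evidence) = 0.1068 / 0.16912 ≈ 0.631
P(coolant degradation | evidence) = 0.029136 / 0.16912 ≈ 0.172
P(operator setup error | evidence) = 0.033191 / 0.16912 ≈ 0.196

0.631, 0.172, 0.196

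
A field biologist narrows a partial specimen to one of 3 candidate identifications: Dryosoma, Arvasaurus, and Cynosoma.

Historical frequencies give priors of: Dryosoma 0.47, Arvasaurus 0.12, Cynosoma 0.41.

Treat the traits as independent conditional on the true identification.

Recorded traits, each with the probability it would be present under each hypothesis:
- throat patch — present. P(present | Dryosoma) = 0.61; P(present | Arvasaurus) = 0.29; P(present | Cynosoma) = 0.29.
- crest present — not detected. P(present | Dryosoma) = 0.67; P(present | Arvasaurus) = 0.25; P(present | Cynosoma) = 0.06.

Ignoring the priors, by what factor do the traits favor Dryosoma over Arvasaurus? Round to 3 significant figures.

Take the product of per-trait likelihoods under each hypothesis (using 1 − P(present | H) for each absent trait), then divide.
  Dryosoma: 0.61 × (1 − 0.67) = 0.2013
  Arvasaurus: 0.29 × (1 − 0.25) = 0.2175
Bayes factor = 0.2013 / 0.2175 ≈ 0.926

0.926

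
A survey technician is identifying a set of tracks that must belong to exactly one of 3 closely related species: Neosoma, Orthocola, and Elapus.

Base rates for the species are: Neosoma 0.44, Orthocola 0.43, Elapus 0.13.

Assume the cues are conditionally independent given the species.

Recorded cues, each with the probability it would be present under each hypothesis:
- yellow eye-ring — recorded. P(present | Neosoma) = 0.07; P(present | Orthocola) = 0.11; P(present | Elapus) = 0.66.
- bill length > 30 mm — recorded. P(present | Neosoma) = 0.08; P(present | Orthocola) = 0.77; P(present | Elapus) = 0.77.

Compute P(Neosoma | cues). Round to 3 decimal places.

0.023

For each hypothesis, the unnormalized posterior weight is prior × product of the cue likelihoods:
  Neosoma: 0.44 × 0.07 × 0.08 = 0.002464
  Orthocola: 0.43 × 0.11 × 0.77 = 0.036421
  Elapus: 0.13 × 0.66 × 0.77 = 0.066066
Normalizing constant Z = 0.002464 + 0.036421 + 0.066066 = 0.10495.
P(Neosoma | evidence) = 0.002464 / 0.10495 ≈ 0.023.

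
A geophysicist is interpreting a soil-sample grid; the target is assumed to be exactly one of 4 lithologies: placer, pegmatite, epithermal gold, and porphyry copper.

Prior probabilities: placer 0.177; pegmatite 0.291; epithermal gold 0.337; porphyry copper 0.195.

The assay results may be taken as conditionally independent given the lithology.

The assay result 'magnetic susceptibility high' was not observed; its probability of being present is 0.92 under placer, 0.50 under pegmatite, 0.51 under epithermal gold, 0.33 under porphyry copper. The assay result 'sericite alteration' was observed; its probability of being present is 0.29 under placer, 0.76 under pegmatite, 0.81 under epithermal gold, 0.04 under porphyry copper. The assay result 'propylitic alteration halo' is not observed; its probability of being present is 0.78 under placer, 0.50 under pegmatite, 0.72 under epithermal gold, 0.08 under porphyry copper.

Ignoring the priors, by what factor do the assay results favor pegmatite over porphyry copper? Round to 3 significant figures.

The Bayes factor is the ratio of the joint likelihoods of the assay result pattern under the two hypotheses (using 1 − P(present | H) for each absent assay result).
  pegmatite: (1 − 0.50) × 0.76 × (1 − 0.50) = 0.19
  porphyry copper: (1 − 0.33) × 0.04 × (1 − 0.08) = 0.024656
Bayes factor = 0.19 / 0.024656 ≈ 7.71

7.71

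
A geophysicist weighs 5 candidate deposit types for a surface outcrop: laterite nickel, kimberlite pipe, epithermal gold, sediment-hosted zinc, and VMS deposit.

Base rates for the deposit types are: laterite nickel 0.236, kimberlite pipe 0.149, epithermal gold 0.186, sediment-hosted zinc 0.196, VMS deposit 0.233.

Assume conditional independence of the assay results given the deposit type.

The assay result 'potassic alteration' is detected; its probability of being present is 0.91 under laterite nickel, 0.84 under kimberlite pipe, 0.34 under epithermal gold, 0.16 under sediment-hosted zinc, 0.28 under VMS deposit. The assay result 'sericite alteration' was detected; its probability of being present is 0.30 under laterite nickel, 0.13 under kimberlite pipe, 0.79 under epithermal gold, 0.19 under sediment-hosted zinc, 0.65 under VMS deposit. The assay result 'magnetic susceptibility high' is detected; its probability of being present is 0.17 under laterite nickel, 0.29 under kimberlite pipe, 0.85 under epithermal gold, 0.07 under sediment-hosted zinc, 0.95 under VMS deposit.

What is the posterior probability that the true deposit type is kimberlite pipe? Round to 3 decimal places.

0.048

Multiply each prior by the joint likelihood of the assay result pattern:
  laterite nickel: 0.236 × 0.91 × 0.30 × 0.17 = 0.010953
  kimberlite pipe: 0.149 × 0.84 × 0.13 × 0.29 = 0.0047185
  epithermal gold: 0.186 × 0.34 × 0.79 × 0.85 = 0.042466
  sediment-hosted zinc: 0.196 × 0.16 × 0.19 × 0.07 = 0.00041709
  VMS deposit: 0.233 × 0.28 × 0.65 × 0.95 = 0.040286
Marginal likelihood of the evidence = 0.09884.
P(kimberlite pipe | evidence) = 0.0047185 / 0.09884 ≈ 0.048.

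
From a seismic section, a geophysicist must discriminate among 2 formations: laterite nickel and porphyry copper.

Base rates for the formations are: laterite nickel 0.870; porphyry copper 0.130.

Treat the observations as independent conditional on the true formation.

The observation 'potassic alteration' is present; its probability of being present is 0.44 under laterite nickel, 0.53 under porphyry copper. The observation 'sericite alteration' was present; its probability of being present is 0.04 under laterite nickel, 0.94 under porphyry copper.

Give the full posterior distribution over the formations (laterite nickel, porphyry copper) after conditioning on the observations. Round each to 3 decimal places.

0.191, 0.809

For each hypothesis, the unnormalized posterior weight is prior × product of the observation likelihoods:
  laterite nickel: 0.870 × 0.44 × 0.04 = 0.015312
  porphyry copper: 0.130 × 0.53 × 0.94 = 0.064766
Normalizing constant Z = 0.015312 + 0.064766 = 0.080078.
P(laterite nickel | evidence) = 0.015312 / 0.080078 ≈ 0.191
P(porphyry copper | evidence) = 0.064766 / 0.080078 ≈ 0.809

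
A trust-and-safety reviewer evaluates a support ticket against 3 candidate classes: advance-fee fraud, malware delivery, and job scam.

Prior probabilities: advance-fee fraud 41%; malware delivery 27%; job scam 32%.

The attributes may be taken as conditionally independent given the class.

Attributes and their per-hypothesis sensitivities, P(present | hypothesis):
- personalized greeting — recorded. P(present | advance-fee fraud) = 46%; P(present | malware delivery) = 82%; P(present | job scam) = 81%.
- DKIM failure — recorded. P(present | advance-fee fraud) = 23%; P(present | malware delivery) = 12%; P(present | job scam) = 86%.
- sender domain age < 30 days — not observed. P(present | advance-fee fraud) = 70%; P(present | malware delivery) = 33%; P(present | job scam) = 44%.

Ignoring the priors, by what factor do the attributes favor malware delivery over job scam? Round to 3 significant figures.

0.169

The Bayes factor is the ratio of the joint likelihoods of the attribute pattern under the two hypotheses (using 1 − P(present | H) for each absent attribute).
  malware delivery: 0.82 × 0.12 × (1 − 0.33) = 0.065928
  job scam: 0.81 × 0.86 × (1 − 0.44) = 0.3901
Bayes factor = 0.065928 / 0.3901 ≈ 0.169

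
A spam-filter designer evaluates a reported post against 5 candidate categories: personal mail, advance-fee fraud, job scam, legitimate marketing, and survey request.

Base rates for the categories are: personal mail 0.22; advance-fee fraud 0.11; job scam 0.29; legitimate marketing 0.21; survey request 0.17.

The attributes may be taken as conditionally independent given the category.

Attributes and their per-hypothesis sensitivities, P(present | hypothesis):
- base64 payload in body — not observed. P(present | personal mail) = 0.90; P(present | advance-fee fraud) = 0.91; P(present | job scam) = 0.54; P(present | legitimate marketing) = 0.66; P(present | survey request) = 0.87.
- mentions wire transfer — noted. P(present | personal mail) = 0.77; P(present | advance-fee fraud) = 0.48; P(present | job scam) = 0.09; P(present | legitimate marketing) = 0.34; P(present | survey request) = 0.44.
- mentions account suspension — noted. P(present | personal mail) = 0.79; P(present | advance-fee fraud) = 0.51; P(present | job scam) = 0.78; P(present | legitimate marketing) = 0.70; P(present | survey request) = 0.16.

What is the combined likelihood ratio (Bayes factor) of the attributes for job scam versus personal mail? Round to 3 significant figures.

0.531

Joint likelihood of the attribute pattern under each hypothesis (using 1 − P(present | H) for each absent attribute):
  job scam: (1 − 0.54) × 0.09 × 0.78 = 0.032292
  personal mail: (1 − 0.90) × 0.77 × 0.79 = 0.06083
Bayes factor = 0.032292 / 0.06083 ≈ 0.531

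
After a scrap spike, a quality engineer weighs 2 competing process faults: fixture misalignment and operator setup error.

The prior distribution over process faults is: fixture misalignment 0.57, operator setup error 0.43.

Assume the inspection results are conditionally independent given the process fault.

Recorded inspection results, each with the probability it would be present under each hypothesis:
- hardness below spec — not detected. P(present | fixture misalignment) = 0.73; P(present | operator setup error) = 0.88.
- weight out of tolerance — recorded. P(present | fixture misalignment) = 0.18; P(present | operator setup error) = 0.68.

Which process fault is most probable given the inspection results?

operator setup error

For each hypothesis, the unnormalized posterior weight is prior × product of the inspection result likelihoods (using 1 − P(present | H) for each absent inspection result):
  fixture misalignment: 0.57 × (1 − 0.73) × 0.18 = 0.027702
  operator setup error: 0.43 × (1 − 0.88) × 0.68 = 0.035088
Normalizing constant Z = 0.027702 + 0.035088 = 0.06279.
P(fixture misalignment | evidence) ≈ 0.027702 / 0.06279 ≈ 0.441
P(operator setup error | evidence) ≈ 0.035088 / 0.06279 ≈ 0.559
The largest is 0.559, so operator setup error is most probable.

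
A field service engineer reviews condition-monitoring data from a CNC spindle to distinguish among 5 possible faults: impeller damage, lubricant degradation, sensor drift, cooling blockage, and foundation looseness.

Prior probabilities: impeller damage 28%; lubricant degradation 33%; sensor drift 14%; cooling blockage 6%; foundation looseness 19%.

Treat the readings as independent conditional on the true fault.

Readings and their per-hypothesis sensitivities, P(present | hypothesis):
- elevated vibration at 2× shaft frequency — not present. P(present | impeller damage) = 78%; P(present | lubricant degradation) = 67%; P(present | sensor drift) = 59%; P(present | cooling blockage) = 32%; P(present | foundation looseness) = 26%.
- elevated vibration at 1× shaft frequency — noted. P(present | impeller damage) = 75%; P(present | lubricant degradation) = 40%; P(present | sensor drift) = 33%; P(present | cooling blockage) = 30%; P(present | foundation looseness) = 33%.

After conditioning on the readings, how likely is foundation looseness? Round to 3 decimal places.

0.277

Multiply each prior by the joint likelihood of the reading pattern (using 1 − P(present | H) for each absent reading):
  impeller damage: 0.28 × (1 − 0.78) × 0.75 = 0.0462
  lubricant degradation: 0.33 × (1 − 0.67) × 0.40 = 0.04356
  sensor drift: 0.14 × (1 − 0.59) × 0.33 = 0.018942
  cooling blockage: 0.06 × (1 − 0.32) × 0.30 = 0.01224
  foundation looseness: 0.19 × (1 − 0.26) × 0.33 = 0.046398
Marginal likelihood of the evidence = 0.16734.
P(foundation looseness | evidence) = 0.046398 / 0.16734 ≈ 0.277.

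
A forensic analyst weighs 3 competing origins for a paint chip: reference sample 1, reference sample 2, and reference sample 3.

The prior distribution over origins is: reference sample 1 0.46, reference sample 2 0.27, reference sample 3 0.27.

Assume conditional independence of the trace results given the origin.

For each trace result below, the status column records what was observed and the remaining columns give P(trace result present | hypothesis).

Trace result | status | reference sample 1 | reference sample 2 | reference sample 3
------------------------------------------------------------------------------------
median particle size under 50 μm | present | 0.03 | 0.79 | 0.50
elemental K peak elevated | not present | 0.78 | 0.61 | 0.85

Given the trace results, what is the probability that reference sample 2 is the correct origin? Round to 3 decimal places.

Multiply each prior by the joint likelihood of the trace result pattern (using 1 − P(present | H) for each absent trace result):
  reference sample 1: 0.46 × 0.03 × (1 − 0.78) = 0.003036
  reference sample 2: 0.27 × 0.79 × (1 − 0.61) = 0.083187
  reference sample 3: 0.27 × 0.50 × (1 − 0.85) = 0.02025
The unnormalized weights sum to 0.10647.
P(reference sample 2 | evidence) = 0.083187 / 0.10647 ≈ 0.781.

0.781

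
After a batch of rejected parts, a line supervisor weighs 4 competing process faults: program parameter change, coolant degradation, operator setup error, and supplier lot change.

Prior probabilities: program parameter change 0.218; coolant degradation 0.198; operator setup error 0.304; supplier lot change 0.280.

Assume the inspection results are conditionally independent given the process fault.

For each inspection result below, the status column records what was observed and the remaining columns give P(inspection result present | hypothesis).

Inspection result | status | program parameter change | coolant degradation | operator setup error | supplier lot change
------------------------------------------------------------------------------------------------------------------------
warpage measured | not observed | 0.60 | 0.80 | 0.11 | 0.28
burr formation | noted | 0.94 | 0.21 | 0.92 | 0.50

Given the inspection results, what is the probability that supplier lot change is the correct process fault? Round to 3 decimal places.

0.229

Multiply each prior by the joint likelihood of the inspection result pattern (using 1 − P(present | H) for each absent inspection result):
  program parameter change: 0.218 × (1 − 0.60) × 0.94 = 0.081968
  coolant degradation: 0.198 × (1 − 0.80) × 0.21 = 0.008316
  operator setup error: 0.304 × (1 − 0.11) × 0.92 = 0.24892
  supplier lot change: 0.280 × (1 − 0.28) × 0.50 = 0.1008
The unnormalized weights sum to 0.44.
P(supplier lot change | evidence) = 0.1008 / 0.44 ≈ 0.229.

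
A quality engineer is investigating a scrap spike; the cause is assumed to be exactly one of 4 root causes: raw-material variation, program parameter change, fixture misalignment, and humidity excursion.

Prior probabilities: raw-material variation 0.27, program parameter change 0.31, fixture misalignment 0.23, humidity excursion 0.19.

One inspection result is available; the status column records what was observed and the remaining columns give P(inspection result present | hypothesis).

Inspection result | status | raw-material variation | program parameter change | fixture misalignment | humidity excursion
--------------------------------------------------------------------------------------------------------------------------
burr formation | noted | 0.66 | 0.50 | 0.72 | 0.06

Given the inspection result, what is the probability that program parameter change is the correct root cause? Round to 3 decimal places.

0.304

For each hypothesis, the unnormalized posterior weight is prior × likelihood:
  raw-material variation: 0.27 × 0.66 = 0.1782
  program parameter change: 0.31 × 0.50 = 0.155
  fixture misalignment: 0.23 × 0.72 = 0.1656
  humidity excursion: 0.19 × 0.06 = 0.0114
The unnormalized weights sum to 0.5102.
P(program parameter change | evidence) = 0.155 / 0.5102 ≈ 0.304.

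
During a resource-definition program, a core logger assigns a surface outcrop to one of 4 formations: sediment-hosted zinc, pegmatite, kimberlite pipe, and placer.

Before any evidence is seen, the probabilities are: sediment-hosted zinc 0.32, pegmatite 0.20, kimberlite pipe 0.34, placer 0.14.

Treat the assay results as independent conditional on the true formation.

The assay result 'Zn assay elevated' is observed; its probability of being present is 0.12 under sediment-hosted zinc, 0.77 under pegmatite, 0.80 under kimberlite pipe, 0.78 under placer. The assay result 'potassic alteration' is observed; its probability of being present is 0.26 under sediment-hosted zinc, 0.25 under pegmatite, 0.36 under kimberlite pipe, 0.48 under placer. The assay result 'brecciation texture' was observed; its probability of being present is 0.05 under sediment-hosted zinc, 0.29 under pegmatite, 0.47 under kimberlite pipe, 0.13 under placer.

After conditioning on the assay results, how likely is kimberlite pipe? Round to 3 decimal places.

For each hypothesis, the unnormalized posterior weight is prior × product of the assay result likelihoods:
  sediment-hosted zinc: 0.32 × 0.12 × 0.26 × 0.05 = 0.0004992
  pegmatite: 0.20 × 0.77 × 0.25 × 0.29 = 0.011165
  kimberlite pipe: 0.34 × 0.80 × 0.36 × 0.47 = 0.046022
  placer: 0.14 × 0.78 × 0.48 × 0.13 = 0.0068141
Normalizing constant Z = 0.0004992 + 0.011165 + 0.046022 + 0.0068141 = 0.064501.
P(kimberlite pipe | evidence) = 0.046022 / 0.064501 ≈ 0.714.

0.714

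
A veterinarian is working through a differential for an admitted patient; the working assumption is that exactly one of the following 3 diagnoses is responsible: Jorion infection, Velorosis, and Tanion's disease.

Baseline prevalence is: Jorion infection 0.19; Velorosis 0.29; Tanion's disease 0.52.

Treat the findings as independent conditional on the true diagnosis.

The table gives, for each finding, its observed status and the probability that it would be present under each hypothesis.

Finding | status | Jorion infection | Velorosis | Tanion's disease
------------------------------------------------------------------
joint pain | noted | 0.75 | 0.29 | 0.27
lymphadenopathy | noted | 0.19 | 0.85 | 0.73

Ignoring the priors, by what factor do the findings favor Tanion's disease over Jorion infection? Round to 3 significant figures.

The Bayes factor is the ratio of the joint likelihoods of the evidence pattern under the two hypotheses.
  Tanion's disease: 0.27 × 0.73 = 0.1971
  Jorion infection: 0.75 × 0.19 = 0.1425
Bayes factor = 0.1971 / 0.1425 ≈ 1.38

1.38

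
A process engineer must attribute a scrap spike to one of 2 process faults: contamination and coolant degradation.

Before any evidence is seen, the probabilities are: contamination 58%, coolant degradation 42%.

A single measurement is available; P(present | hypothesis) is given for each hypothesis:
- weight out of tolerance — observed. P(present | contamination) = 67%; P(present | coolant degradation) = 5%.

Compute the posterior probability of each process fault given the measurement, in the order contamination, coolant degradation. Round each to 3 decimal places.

0.949, 0.051

Multiply each prior by the likelihood of the measurement:
  contamination: 0.58 × 0.67 = 0.3886
  coolant degradation: 0.42 × 0.05 = 0.021
The unnormalized weights sum to 0.4096.
P(contamination | evidence) = 0.3886 / 0.4096 ≈ 0.949
P(coolant degradation | evidence) = 0.021 / 0.4096 ≈ 0.051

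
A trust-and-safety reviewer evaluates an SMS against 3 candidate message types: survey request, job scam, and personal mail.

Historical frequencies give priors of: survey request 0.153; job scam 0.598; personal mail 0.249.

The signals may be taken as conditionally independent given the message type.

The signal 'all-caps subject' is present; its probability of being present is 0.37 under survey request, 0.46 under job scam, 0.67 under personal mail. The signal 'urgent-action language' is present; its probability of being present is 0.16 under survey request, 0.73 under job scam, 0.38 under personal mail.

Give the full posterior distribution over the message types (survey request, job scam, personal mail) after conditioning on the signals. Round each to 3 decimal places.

0.033, 0.735, 0.232

Multiply each prior by the joint likelihood of the signal pattern:
  survey request: 0.153 × 0.37 × 0.16 = 0.0090576
  job scam: 0.598 × 0.46 × 0.73 = 0.20081
  personal mail: 0.249 × 0.67 × 0.38 = 0.063395
Marginal likelihood of the evidence = 0.27326.
P(survey request | evidence) = 0.0090576 / 0.27326 ≈ 0.033
P(job scam | evidence) = 0.20081 / 0.27326 ≈ 0.735
P(personal mail | evidence) = 0.063395 / 0.27326 ≈ 0.232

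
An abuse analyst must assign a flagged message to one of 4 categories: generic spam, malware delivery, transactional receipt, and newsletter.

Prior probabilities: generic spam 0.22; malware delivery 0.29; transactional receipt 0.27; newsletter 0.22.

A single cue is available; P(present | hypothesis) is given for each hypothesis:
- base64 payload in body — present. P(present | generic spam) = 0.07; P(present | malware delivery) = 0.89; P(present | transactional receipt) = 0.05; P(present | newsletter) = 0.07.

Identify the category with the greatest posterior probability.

malware delivery

For each hypothesis, the unnormalized posterior weight is prior × likelihood:
  generic spam: 0.22 × 0.07 = 0.0154
  malware delivery: 0.29 × 0.89 = 0.2581
  transactional receipt: 0.27 × 0.05 = 0.0135
  newsletter: 0.22 × 0.07 = 0.0154
The unnormalized weights sum to 0.3024.
P(generic spam | evidence) ≈ 0.0154 / 0.3024 ≈ 0.051
P(malware delivery | evidence) ≈ 0.2581 / 0.3024 ≈ 0.854
P(transactional receipt | evidence) ≈ 0.0135 / 0.3024 ≈ 0.045
P(newsletter | evidence) ≈ 0.0154 / 0.3024 ≈ 0.051
The largest is 0.854, so malware delivery is most probable.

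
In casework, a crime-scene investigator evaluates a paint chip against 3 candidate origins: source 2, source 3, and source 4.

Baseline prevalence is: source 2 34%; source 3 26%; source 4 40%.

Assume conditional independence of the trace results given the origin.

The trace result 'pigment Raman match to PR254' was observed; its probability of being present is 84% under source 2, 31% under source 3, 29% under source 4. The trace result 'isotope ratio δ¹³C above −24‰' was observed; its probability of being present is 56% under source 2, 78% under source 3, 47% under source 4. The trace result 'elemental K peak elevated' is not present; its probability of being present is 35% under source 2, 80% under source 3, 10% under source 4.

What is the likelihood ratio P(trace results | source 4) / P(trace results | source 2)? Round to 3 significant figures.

0.401

Joint likelihood of the trace result pattern under each hypothesis (using 1 − P(present | H) for each absent trace result):
  source 4: 0.29 × 0.47 × (1 − 0.10) = 0.12267
  source 2: 0.84 × 0.56 × (1 − 0.35) = 0.30576
Bayes factor = 0.12267 / 0.30576 ≈ 0.401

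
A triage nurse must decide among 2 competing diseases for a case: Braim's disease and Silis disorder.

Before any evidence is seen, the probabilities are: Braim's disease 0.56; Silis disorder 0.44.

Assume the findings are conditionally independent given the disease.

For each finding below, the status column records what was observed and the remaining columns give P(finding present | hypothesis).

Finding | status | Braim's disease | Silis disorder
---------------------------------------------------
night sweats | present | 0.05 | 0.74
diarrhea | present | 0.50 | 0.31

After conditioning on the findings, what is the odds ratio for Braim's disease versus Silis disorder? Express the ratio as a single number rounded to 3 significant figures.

0.139

Unnormalized posterior weight (prior times the finding likelihoods) for each of the two hypotheses:
  Braim's disease: 0.56 × 0.05 × 0.50 = 0.014
  Silis disorder: 0.44 × 0.74 × 0.31 = 0.10094
Odds(Braim's disease : Silis disorder) = 0.014 / 0.10094 ≈ 0.139.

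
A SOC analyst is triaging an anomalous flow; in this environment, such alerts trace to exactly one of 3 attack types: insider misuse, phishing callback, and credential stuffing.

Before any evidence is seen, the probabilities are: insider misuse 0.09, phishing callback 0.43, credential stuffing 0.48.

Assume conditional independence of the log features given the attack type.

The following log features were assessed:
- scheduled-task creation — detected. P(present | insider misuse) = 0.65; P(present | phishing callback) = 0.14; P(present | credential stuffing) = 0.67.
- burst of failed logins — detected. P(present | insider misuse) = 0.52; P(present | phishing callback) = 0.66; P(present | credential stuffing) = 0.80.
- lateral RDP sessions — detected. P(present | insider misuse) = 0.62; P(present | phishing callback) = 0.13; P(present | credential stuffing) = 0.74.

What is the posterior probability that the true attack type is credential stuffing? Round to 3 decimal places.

0.888

For each hypothesis, the unnormalized posterior weight is prior × product of the log feature likelihoods:
  insider misuse: 0.09 × 0.65 × 0.52 × 0.62 = 0.01886
  phishing callback: 0.43 × 0.14 × 0.66 × 0.13 = 0.0051652
  credential stuffing: 0.48 × 0.67 × 0.80 × 0.74 = 0.19039
The unnormalized weights sum to 0.21441.
P(credential stuffing | evidence) = 0.19039 / 0.21441 ≈ 0.888.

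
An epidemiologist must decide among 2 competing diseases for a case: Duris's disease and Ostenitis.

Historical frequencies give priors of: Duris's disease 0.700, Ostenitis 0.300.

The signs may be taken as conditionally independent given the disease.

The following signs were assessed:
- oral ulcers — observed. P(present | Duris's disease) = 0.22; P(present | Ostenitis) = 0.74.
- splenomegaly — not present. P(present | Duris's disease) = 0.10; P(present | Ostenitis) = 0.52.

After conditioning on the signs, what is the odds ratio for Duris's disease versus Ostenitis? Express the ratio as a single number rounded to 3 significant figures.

1.30

The normalizing constant cancels in an odds ratio, so compute prior × likelihood for the two hypotheses only (using 1 − P(present | H) for each absent sign):
  Duris's disease: 0.700 × 0.22 × (1 − 0.10) = 0.1386
  Ostenitis: 0.300 × 0.74 × (1 − 0.52) = 0.10656
Odds(Duris's disease : Ostenitis) = 0.1386 / 0.10656 ≈ 1.30.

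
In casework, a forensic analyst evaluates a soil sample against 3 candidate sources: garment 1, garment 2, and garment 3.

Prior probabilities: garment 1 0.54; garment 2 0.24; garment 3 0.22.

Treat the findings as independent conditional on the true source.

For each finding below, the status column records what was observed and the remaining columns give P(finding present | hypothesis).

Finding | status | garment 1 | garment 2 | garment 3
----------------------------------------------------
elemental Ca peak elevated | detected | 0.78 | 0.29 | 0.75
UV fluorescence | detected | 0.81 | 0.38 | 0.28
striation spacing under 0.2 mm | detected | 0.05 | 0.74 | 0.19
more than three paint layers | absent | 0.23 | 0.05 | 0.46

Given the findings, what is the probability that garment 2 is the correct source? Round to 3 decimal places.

Multiply each prior by the joint likelihood of the evidence pattern (using 1 − P(present | H) for each absent finding):
  garment 1: 0.54 × 0.78 × 0.81 × 0.05 × (1 − 0.23) = 0.013135
  garment 2: 0.24 × 0.29 × 0.38 × 0.74 × (1 − 0.05) = 0.018593
  garment 3: 0.22 × 0.75 × 0.28 × 0.19 × (1 − 0.46) = 0.0047401
The unnormalized weights sum to 0.036468.
P(garment 2 | evidence) = 0.018593 / 0.036468 ≈ 0.510.

0.510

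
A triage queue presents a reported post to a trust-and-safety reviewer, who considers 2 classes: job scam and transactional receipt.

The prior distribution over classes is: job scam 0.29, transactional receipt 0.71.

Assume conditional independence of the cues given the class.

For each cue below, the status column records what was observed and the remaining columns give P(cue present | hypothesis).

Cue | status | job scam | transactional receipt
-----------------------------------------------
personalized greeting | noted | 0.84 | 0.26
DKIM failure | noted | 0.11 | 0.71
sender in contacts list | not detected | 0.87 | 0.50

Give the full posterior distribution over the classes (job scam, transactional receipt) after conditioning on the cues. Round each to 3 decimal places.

Multiply each prior by the joint likelihood of the cue pattern (using 1 − P(present | H) for each absent cue):
  job scam: 0.29 × 0.84 × 0.11 × (1 − 0.87) = 0.0034835
  transactional receipt: 0.71 × 0.26 × 0.71 × (1 − 0.50) = 0.065533
The unnormalized weights sum to 0.069016.
P(job scam | evidence) = 0.0034835 / 0.069016 ≈ 0.050
P(transactional receipt | evidence) = 0.065533 / 0.069016 ≈ 0.950

0.050, 0.950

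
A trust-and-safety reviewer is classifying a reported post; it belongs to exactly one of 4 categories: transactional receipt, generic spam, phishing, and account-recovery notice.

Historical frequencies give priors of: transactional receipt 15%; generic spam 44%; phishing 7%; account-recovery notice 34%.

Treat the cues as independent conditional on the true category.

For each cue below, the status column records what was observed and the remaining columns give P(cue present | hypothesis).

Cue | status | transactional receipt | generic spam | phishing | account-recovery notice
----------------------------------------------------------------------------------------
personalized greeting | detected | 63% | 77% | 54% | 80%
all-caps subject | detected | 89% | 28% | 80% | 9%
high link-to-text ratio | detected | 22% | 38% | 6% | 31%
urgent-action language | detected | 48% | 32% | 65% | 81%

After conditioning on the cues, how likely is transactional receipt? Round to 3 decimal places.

0.320

For each hypothesis, the unnormalized posterior weight is prior × product of the cue likelihoods:
  transactional receipt: 0.15 × 0.63 × 0.89 × 0.22 × 0.48 = 0.0088815
  generic spam: 0.44 × 0.77 × 0.28 × 0.38 × 0.32 = 0.011535
  phishing: 0.07 × 0.54 × 0.80 × 0.06 × 0.65 = 0.0011794
  account-recovery notice: 0.34 × 0.80 × 0.09 × 0.31 × 0.81 = 0.0061469
Marginal likelihood of the evidence = 0.027743.
P(transactional receipt | evidence) = 0.0088815 / 0.027743 ≈ 0.320.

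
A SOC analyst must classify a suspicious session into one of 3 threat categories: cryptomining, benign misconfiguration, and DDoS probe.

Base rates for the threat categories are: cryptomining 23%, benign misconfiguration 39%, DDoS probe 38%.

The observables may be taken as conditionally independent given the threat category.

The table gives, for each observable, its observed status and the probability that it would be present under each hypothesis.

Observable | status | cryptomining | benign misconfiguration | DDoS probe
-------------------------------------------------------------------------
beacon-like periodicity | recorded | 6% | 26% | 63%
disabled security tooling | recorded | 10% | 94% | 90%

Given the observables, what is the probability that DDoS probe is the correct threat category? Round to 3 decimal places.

0.690

For each hypothesis, the unnormalized posterior weight is prior × product of the observable likelihoods:
  cryptomining: 0.23 × 0.06 × 0.10 = 0.00138
  benign misconfiguration: 0.39 × 0.26 × 0.94 = 0.095316
  DDoS probe: 0.38 × 0.63 × 0.90 = 0.21546
Normalizing constant Z = 0.00138 + 0.095316 + 0.21546 = 0.31216.
P(DDoS probe | evidence) = 0.21546 / 0.31216 ≈ 0.690.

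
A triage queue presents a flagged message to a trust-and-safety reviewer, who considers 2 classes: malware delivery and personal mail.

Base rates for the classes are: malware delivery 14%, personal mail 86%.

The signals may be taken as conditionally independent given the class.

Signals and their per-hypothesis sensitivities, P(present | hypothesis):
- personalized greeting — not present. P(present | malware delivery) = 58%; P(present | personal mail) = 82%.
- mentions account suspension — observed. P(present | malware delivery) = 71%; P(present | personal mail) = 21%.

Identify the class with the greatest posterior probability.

Multiply each prior by the joint likelihood of the signal pattern (using 1 − P(present | H) for each absent signal):
  malware delivery: 0.14 × (1 − 0.58) × 0.71 = 0.041748
  personal mail: 0.86 × (1 − 0.82) × 0.21 = 0.032508
Marginal likelihood of the evidence = 0.074256.
P(malware delivery | evidence) ≈ 0.041748 / 0.074256 ≈ 0.562
P(personal mail | evidence) ≈ 0.032508 / 0.074256 ≈ 0.438
The largest is 0.562, so malware delivery is most probable.

malware delivery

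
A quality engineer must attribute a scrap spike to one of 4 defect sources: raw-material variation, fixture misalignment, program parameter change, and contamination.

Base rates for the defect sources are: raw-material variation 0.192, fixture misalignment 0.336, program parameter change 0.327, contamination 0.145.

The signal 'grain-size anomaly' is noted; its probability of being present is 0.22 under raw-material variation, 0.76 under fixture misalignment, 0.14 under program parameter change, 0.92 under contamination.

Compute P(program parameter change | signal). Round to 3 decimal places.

0.096

Multiply each prior by the likelihood of the signal:
  raw-material variation: 0.192 × 0.22 = 0.04224
  fixture misalignment: 0.336 × 0.76 = 0.25536
  program parameter change: 0.327 × 0.14 = 0.04578
  contamination: 0.145 × 0.92 = 0.1334
Normalizing constant Z = 0.04224 + 0.25536 + 0.04578 + 0.1334 = 0.47678.
P(program parameter change | evidence) = 0.04578 / 0.47678 ≈ 0.096.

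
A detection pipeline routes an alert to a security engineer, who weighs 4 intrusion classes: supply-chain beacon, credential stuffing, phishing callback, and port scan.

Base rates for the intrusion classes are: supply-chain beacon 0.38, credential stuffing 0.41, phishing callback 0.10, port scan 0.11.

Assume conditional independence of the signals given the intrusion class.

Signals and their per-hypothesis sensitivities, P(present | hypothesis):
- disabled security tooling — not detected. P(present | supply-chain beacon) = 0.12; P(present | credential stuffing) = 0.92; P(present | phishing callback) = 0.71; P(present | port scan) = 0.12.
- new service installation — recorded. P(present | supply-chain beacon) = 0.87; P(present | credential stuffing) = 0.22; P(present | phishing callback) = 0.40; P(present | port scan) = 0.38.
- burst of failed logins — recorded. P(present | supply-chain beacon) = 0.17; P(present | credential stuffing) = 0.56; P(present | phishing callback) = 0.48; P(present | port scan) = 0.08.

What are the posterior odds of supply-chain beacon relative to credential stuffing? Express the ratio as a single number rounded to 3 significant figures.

12.2

The normalizing constant cancels in an odds ratio, so compute prior × likelihood for the two hypotheses only (using 1 − P(present | H) for each absent signal):
  supply-chain beacon: 0.38 × (1 − 0.12) × 0.87 × 0.17 = 0.049458
  credential stuffing: 0.41 × (1 − 0.92) × 0.22 × 0.56 = 0.004041
Odds(supply-chain beacon : credential stuffing) = 0.049458 / 0.004041 ≈ 12.2.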